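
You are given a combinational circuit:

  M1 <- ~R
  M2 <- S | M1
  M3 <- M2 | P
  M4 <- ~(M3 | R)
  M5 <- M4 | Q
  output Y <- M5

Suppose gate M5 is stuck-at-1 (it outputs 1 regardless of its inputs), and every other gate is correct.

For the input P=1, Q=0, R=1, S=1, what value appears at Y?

1

Propagate with M5 forced: M1=0, M2=1, M3=1, M4=0, M5=1 [stuck-at-1].
So Y = 1. (Without the fault it would be 0.)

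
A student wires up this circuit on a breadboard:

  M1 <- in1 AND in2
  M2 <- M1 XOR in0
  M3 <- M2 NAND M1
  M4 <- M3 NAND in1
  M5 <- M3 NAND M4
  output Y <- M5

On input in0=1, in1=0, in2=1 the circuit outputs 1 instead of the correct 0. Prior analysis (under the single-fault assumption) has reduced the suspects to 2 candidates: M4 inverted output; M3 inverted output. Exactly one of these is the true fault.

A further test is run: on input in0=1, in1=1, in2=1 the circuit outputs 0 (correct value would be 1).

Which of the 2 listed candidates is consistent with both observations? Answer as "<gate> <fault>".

M4 inverted output

Evaluate each candidate on input in0=1, in1=1, in2=1:
  M4 inverted output: M1=1, M2=0, M3=1, M4=1 [inverted output], M5=0 → 0 — matches
  M3 inverted output: M1=1, M2=0, M3=0 [inverted output], M4=1, M5=1 → 1 — eliminated
Only M4 inverted output reproduces the observed 0.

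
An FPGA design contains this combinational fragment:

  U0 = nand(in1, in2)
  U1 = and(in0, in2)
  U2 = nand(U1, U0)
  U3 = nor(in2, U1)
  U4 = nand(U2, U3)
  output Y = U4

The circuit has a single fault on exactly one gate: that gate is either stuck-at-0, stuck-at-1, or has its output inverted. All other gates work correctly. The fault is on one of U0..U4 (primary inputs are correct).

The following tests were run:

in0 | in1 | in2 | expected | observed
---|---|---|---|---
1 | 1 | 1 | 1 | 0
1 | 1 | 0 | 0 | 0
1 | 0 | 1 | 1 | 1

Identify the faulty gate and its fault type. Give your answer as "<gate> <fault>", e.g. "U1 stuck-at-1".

Fault-free values for test 1 (in0=1, in1=1, in2=1): U0=0, U1=1, U2=1, U3=0, U4=1, giving Y=1. Observed 0.
Test 1: faults giving observed 0 are {U3 stuck-at-1, U3 inverted output, U4 stuck-at-0, U4 inverted output}.
Test 2 (in0=1, in1=1, in2=0): fault-free U0=1, U1=0, U2=1, U3=1, U4=0 → 0; observed 0. Eliminates U3 inverted output, U4 inverted output.
Test 3 (in0=1, in1=0, in2=1): fault-free U0=1, U1=1, U2=0, U3=0, U4=1 → 1; observed 1. Eliminates U4 stuck-at-0.
Only U3 stuck-at-1 is consistent with every test.

U3 stuck-at-1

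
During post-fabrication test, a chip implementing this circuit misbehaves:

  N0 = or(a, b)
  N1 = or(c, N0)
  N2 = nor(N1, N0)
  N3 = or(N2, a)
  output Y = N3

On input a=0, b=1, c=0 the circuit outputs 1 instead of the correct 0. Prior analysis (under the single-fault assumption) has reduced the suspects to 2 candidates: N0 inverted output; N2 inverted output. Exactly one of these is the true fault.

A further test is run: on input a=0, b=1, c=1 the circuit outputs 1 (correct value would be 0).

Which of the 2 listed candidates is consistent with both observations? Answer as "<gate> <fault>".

N2 inverted output

Evaluate each candidate on input a=0, b=1, c=1:
  N0 inverted output: N0=0 [inverted output], N1=1, N2=0, N3=0 → 0 — eliminated
  N2 inverted output: N0=1, N1=1, N2=1 [inverted output], N3=1 → 1 — matches
Only N2 inverted output reproduces the observed 1.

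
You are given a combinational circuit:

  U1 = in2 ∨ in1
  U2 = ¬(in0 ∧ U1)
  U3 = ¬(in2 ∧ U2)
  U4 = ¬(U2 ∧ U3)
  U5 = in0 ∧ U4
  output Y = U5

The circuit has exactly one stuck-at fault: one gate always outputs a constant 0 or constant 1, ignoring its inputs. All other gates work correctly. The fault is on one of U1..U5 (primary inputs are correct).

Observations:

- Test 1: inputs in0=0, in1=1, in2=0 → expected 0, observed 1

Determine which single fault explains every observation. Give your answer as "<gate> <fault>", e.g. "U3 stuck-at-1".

Fault-free values for test 1 (in0=0, in1=1, in2=0): U1=1, U2=1, U3=1, U4=0, U5=0, giving Y=0. Observed 1.
Test 1: faults giving observed 1 are {U5 stuck-at-1}.
Only U5 stuck-at-1 is consistent with every test.

U5 stuck-at-1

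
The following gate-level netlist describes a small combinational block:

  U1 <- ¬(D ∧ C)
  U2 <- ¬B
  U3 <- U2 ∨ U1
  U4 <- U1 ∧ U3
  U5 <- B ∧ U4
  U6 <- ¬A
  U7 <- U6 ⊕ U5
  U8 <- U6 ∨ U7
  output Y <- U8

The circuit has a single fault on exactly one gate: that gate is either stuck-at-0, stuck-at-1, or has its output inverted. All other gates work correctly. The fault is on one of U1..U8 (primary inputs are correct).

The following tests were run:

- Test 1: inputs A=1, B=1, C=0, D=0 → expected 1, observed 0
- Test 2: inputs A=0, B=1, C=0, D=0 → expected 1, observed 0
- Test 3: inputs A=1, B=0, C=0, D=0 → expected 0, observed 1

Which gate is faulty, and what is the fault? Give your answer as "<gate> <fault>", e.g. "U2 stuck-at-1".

Fault-free values for test 1 (A=1, B=1, C=0, D=0): U1=1, U2=0, U3=1, U4=1, U5=1, U6=0, U7=1, U8=1, giving Y=1. Observed 0.
Test 1: faults giving observed 0 are {U1 stuck-at-0, U1 inverted output, U3 stuck-at-0, U3 inverted output, U4 stuck-at-0, U4 inverted output, U5 stuck-at-0, U5 inverted output, U7 stuck-at-0, U7 inverted output, U8 stuck-at-0, U8 inverted output}.
Test 2 (A=0, B=1, C=0, D=0): fault-free U1=1, U2=0, U3=1, U4=1, U5=1, U6=1, U7=0, U8=1 → 1; observed 0. Eliminates U1 stuck-at-0, U1 inverted output, U3 stuck-at-0, U3 inverted output, U4 stuck-at-0, U4 inverted output, U5 stuck-at-0, U5 inverted output, U7 stuck-at-0, U7 inverted output.
Test 3 (A=1, B=0, C=0, D=0): fault-free U1=1, U2=1, U3=1, U4=1, U5=0, U6=0, U7=0, U8=0 → 0; observed 1. Eliminates U8 stuck-at-0.
Only U8 inverted output is consistent with every test.

U8 inverted output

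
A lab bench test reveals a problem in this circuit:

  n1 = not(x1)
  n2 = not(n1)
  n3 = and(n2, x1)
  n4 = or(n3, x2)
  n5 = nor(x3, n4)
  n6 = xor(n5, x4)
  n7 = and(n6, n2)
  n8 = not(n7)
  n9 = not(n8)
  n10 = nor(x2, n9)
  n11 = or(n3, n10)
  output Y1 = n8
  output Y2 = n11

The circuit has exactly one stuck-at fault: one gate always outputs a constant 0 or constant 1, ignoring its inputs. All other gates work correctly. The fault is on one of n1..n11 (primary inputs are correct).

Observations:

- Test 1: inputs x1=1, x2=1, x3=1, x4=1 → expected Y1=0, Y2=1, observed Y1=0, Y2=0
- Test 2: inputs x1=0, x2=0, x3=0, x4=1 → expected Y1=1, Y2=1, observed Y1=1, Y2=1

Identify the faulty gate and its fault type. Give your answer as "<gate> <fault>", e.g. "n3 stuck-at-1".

n3 stuck-at-0

Fault-free values for test 1 (x1=1, x2=1, x3=1, x4=1): n1=0, n2=1, n3=1, n4=1, n5=0, n6=1, n7=1, n8=0, n9=1, n10=0, n11=1, giving Y1=0, Y2=1. Observed Y1=0, Y2=0.
Test 1: faults giving observed Y1=0, Y2=0 are {n3 stuck-at-0, n11 stuck-at-0}.
Test 2 (x1=0, x2=0, x3=0, x4=1): fault-free n1=1, n2=0, n3=0, n4=0, n5=1, n6=0, n7=0, n8=1, n9=0, n10=1, n11=1 → Y1=1, Y2=1; observed Y1=1, Y2=1. Eliminates n11 stuck-at-0.
Only n3 stuck-at-0 is consistent with every test.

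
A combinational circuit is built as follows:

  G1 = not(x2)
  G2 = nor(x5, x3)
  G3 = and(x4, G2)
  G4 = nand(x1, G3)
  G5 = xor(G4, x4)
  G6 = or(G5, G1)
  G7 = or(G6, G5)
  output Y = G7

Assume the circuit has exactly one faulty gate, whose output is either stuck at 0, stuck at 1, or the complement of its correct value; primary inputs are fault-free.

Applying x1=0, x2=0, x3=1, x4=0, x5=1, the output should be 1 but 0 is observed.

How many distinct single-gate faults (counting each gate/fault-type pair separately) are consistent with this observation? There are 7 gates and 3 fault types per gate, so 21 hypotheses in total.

Fault-free: G1=1, G2=0, G3=0, G4=1, G5=1, G6=1, G7=1 → 1. Observed 0.
  G1: none of the 3 fault types match ✗
  G2: none of the 3 fault types match ✗
  G3: none of the 3 fault types match ✗
  G4: none of the 3 fault types match ✗
  G5: none of the 3 fault types match ✗
  G6: none of the 3 fault types match ✗
  G7: stuck-at-0, inverted output ✓; others ✗
Consistent faults: {G7 stuck-at-0, G7 inverted output} — 2 in all.

2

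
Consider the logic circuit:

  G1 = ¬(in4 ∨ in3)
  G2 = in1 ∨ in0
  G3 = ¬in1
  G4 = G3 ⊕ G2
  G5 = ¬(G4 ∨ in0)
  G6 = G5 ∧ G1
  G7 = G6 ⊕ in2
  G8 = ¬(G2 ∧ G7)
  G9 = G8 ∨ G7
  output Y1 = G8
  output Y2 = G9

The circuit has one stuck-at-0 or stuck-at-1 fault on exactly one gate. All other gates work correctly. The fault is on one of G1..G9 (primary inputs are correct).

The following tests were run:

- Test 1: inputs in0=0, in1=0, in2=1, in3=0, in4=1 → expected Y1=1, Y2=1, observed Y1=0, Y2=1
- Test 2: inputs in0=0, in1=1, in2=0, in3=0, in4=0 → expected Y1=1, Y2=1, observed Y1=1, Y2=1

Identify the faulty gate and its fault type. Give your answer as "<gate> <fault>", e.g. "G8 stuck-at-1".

G2 stuck-at-1

Fault-free values for test 1 (in0=0, in1=0, in2=1, in3=0, in4=1): G1=0, G2=0, G3=1, G4=1, G5=0, G6=0, G7=1, G8=1, G9=1, giving Y1=1, Y2=1. Observed Y1=0, Y2=1.
Test 1: faults giving observed Y1=0, Y2=1 are {G2 stuck-at-1, G8 stuck-at-0}.
Test 2 (in0=0, in1=1, in2=0, in3=0, in4=0): fault-free G1=1, G2=1, G3=0, G4=1, G5=0, G6=0, G7=0, G8=1, G9=1 → Y1=1, Y2=1; observed Y1=1, Y2=1. Eliminates G8 stuck-at-0.
Only G2 stuck-at-1 is consistent with every test.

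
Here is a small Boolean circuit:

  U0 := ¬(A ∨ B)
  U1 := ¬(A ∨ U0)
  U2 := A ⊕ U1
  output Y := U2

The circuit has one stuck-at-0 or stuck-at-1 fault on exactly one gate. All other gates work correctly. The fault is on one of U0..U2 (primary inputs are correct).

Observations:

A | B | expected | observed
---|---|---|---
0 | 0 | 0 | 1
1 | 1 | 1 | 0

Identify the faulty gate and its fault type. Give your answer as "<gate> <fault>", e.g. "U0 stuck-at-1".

U1 stuck-at-1

Fault-free values for test 1 (A=0, B=0): U0=1, U1=0, U2=0, giving Y=0. Observed 1.
Test 1: faults giving observed 1 are {U0 stuck-at-0, U1 stuck-at-1, U2 stuck-at-1}.
Test 2 (A=1, B=1): fault-free U0=0, U1=0, U2=1 → 1; observed 0. Eliminates U0 stuck-at-0, U2 stuck-at-1.
Only U1 stuck-at-1 is consistent with every test.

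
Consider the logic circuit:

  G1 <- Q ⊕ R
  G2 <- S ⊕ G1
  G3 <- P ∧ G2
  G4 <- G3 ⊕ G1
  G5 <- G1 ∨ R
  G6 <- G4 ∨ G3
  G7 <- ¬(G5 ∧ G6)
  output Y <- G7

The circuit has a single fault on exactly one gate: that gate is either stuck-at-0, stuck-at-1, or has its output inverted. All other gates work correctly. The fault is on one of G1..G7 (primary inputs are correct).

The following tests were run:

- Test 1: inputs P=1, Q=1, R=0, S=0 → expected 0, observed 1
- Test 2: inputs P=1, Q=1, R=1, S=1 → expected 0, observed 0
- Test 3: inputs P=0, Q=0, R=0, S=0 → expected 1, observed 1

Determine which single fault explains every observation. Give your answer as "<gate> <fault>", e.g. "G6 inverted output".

G1 stuck-at-0

Fault-free values for test 1 (P=1, Q=1, R=0, S=0): G1=1, G2=1, G3=1, G4=0, G5=1, G6=1, G7=0, giving Y=0. Observed 1.
Test 1: faults giving observed 1 are {G1 stuck-at-0, G1 inverted output, G5 stuck-at-0, G5 inverted output, G6 stuck-at-0, G6 inverted output, G7 stuck-at-1, G7 inverted output}.
Test 2 (P=1, Q=1, R=1, S=1): fault-free G1=0, G2=1, G3=1, G4=1, G5=1, G6=1, G7=0 → 0; observed 0. Eliminates G5 stuck-at-0, G5 inverted output, G6 stuck-at-0, G6 inverted output, G7 stuck-at-1, G7 inverted output.
Test 3 (P=0, Q=0, R=0, S=0): fault-free G1=0, G2=0, G3=0, G4=0, G5=0, G6=0, G7=1 → 1; observed 1. Eliminates G1 inverted output.
Only G1 stuck-at-0 is consistent with every test.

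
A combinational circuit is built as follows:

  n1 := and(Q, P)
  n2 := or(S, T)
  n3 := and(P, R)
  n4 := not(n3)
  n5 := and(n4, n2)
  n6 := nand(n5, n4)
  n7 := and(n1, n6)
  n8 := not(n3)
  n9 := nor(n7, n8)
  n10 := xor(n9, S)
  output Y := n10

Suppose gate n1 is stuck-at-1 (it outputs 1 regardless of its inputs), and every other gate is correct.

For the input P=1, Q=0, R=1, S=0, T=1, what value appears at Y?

0

Propagate with n1 forced: n1=1 [stuck-at-1], n2=1, n3=1, n4=0, n5=0, n6=1, n7=1, n8=0, n9=0, n10=0.
So Y = 0. (Without the fault it would be 1.)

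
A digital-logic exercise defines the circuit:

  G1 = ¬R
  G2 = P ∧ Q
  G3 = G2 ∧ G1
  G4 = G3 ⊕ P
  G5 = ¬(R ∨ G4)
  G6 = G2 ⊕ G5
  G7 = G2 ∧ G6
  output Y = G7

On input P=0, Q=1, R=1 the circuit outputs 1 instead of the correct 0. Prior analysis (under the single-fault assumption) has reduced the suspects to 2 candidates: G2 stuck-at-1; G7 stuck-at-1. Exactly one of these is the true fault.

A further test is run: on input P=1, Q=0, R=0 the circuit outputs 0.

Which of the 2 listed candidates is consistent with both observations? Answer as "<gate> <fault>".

G2 stuck-at-1

Evaluate each candidate on input P=1, Q=0, R=0:
  G2 stuck-at-1: G1=1, G2=1 [stuck-at-1], G3=1, G4=0, G5=1, G6=0, G7=0 → 0 — matches
  G7 stuck-at-1: G1=1, G2=0, G3=0, G4=1, G5=0, G6=0, G7=1 [stuck-at-1] → 1 — eliminated
Only G2 stuck-at-1 reproduces the observed 0.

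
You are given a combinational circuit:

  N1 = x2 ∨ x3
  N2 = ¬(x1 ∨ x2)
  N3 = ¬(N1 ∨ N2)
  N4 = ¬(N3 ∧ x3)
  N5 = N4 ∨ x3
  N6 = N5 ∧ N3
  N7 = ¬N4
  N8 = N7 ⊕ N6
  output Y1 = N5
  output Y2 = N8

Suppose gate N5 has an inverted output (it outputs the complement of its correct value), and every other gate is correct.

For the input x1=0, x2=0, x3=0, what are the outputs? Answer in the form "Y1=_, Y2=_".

Propagate with N5 forced: N1=0, N2=1, N3=0, N4=1, N5=0 [inverted output], N6=0, N7=0, N8=0.
So the outputs are Y1=0, Y2=0. (Without the fault they would be Y1=1, Y2=0.)

Y1=0, Y2=0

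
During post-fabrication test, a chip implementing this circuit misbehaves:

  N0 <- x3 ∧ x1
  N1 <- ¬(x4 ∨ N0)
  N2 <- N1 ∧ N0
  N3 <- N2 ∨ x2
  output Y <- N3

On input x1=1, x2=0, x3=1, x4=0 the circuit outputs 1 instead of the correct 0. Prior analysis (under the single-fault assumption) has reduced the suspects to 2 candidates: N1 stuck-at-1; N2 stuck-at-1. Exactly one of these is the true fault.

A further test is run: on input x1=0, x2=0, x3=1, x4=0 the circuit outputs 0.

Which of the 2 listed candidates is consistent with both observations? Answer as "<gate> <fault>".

Evaluate each candidate on input x1=0, x2=0, x3=1, x4=0:
  N1 stuck-at-1: N0=0, N1=1 [stuck-at-1], N2=0, N3=0 → 0 — matches
  N2 stuck-at-1: N0=0, N1=1, N2=1 [stuck-at-1], N3=1 → 1 — eliminated
Only N1 stuck-at-1 reproduces the observed 0.

N1 stuck-at-1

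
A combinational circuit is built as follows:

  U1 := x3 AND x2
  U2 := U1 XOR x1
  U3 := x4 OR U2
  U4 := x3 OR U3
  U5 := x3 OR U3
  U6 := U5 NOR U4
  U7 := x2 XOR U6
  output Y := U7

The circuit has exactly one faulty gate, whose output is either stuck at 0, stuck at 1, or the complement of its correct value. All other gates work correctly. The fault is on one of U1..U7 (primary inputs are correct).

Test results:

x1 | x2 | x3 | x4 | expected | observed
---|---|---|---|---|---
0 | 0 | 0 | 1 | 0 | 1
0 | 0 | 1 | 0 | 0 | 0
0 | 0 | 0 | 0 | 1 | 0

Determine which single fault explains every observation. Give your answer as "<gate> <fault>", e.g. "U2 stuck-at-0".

Fault-free values for test 1 (x1=0, x2=0, x3=0, x4=1): U1=0, U2=0, U3=1, U4=1, U5=1, U6=0, U7=0, giving Y=0. Observed 1.
Test 1: faults giving observed 1 are {U3 stuck-at-0, U3 inverted output, U6 stuck-at-1, U6 inverted output, U7 stuck-at-1, U7 inverted output}.
Test 2 (x1=0, x2=0, x3=1, x4=0): fault-free U1=0, U2=0, U3=0, U4=1, U5=1, U6=0, U7=0 → 0; observed 0. Eliminates U6 stuck-at-1, U6 inverted output, U7 stuck-at-1, U7 inverted output.
Test 3 (x1=0, x2=0, x3=0, x4=0): fault-free U1=0, U2=0, U3=0, U4=0, U5=0, U6=1, U7=1 → 1; observed 0. Eliminates U3 stuck-at-0.
Only U3 inverted output is consistent with every test.

U3 inverted output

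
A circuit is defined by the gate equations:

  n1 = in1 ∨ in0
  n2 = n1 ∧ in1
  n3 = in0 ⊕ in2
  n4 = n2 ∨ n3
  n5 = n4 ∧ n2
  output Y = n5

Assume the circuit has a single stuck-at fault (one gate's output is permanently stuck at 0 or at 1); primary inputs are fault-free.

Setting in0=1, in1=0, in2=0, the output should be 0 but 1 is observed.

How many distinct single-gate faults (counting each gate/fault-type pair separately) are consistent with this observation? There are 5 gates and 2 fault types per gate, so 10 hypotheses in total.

2

Fault-free: n1=1, n2=0, n3=1, n4=1, n5=0 → 0. Observed 1.
  n1 stuck-at-0: output 0 ✗
  n1 stuck-at-1: output 0 ✗
  n2 stuck-at-0: output 0 ✗
  n2 stuck-at-1: output 1 ✓
  n3 stuck-at-0: output 0 ✗
  n3 stuck-at-1: output 0 ✗
  n4 stuck-at-0: output 0 ✗
  n4 stuck-at-1: output 0 ✗
  n5 stuck-at-0: output 0 ✗
  n5 stuck-at-1: output 1 ✓
Consistent faults: {n2 stuck-at-1, n5 stuck-at-1} — 2 in all.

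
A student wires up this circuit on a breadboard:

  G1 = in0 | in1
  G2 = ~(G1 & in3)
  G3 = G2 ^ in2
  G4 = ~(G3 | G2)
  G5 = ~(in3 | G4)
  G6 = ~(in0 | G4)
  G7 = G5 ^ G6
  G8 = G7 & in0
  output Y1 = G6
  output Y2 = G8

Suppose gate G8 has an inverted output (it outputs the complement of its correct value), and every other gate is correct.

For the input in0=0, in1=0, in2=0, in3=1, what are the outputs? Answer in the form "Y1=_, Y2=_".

Y1=1, Y2=1

Propagate with G8 forced: G1=0, G2=1, G3=1, G4=0, G5=0, G6=1, G7=1, G8=1 [inverted output].
So the outputs are Y1=1, Y2=1. (Without the fault they would be Y1=1, Y2=0.)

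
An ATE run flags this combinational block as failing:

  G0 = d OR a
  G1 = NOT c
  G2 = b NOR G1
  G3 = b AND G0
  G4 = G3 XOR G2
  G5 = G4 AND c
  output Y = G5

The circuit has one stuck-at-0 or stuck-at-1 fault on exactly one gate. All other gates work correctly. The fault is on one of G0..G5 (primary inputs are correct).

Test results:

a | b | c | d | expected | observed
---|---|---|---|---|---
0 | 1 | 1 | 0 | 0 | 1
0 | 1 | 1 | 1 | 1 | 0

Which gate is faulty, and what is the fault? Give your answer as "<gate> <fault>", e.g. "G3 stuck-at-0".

G2 stuck-at-1

Fault-free values for test 1 (a=0, b=1, c=1, d=0): G0=0, G1=0, G2=0, G3=0, G4=0, G5=0, giving Y=0. Observed 1.
Test 1: faults giving observed 1 are {G0 stuck-at-1, G2 stuck-at-1, G3 stuck-at-1, G4 stuck-at-1, G5 stuck-at-1}.
Test 2 (a=0, b=1, c=1, d=1): fault-free G0=1, G1=0, G2=0, G3=1, G4=1, G5=1 → 1; observed 0. Eliminates G0 stuck-at-1, G3 stuck-at-1, G4 stuck-at-1, G5 stuck-at-1.
Only G2 stuck-at-1 is consistent with every test.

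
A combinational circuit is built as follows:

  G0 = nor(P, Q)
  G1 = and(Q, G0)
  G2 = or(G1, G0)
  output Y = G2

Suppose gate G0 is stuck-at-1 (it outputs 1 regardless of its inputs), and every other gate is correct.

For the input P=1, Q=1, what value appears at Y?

1

Propagate with G0 forced: G0=1 [stuck-at-1], G1=1, G2=1.
So Y = 1. (Without the fault it would be 0.)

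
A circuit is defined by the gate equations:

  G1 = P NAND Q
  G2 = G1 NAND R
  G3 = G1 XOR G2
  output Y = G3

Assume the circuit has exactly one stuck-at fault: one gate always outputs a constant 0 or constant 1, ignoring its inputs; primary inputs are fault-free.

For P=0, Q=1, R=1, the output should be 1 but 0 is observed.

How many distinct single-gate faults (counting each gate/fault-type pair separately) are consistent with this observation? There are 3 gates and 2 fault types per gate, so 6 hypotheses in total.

Fault-free: G1=1, G2=0, G3=1 → 1. Observed 0.
  G1 stuck-at-0: output 1 ✗
  G1 stuck-at-1: output 1 ✗
  G2 stuck-at-0: output 1 ✗
  G2 stuck-at-1: output 0 ✓
  G3 stuck-at-0: output 0 ✓
  G3 stuck-at-1: output 1 ✗
Consistent faults: {G2 stuck-at-1, G3 stuck-at-0} — 2 in all.

2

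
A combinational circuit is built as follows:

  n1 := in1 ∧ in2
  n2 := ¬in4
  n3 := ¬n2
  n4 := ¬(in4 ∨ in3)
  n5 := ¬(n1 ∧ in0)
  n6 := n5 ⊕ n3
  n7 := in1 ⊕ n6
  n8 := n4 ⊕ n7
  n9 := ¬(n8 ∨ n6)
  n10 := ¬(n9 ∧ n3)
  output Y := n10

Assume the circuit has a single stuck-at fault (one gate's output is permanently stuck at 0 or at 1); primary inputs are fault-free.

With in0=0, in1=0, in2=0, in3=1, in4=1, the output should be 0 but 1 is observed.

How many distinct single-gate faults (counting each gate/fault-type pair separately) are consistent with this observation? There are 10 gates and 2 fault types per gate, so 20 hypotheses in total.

9

Fault-free: n1=0, n2=0, n3=1, n4=0, n5=1, n6=0, n7=0, n8=0, n9=1, n10=0 → 0. Observed 1.
  n1: none of the 2 fault types match ✗
  n2: stuck-at-1 ✓; others ✗
  n3: stuck-at-0 ✓; others ✗
  n4: stuck-at-1 ✓; others ✗
  n5: stuck-at-0 ✓; others ✗
  n6: stuck-at-1 ✓; others ✗
  n7: stuck-at-1 ✓; others ✗
  n8: stuck-at-1 ✓; others ✗
  n9: stuck-at-0 ✓; others ✗
  n10: stuck-at-1 ✓; others ✗
Consistent faults: {n2 stuck-at-1, n3 stuck-at-0, n4 stuck-at-1, n5 stuck-at-0, n6 stuck-at-1, n7 stuck-at-1, n8 stuck-at-1, n9 stuck-at-0, n10 stuck-at-1} — 9 in all.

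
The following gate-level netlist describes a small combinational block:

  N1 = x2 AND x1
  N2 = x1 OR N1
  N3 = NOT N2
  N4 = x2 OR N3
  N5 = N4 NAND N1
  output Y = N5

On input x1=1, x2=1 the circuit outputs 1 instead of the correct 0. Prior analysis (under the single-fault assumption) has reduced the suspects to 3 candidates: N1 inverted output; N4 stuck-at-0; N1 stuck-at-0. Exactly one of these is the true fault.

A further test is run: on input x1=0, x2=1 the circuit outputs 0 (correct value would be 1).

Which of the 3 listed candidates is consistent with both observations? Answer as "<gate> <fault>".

N1 inverted output

Evaluate each candidate on input x1=0, x2=1:
  N1 inverted output: N1=1 [inverted output], N2=1, N3=0, N4=1, N5=0 → 0 — matches
  N4 stuck-at-0: N1=0, N2=0, N3=1, N4=0 [stuck-at-0], N5=1 → 1 — eliminated
  N1 stuck-at-0: N1=0 [stuck-at-0], N2=0, N3=1, N4=1, N5=1 → 1 — eliminated
Only N1 inverted output reproduces the observed 0.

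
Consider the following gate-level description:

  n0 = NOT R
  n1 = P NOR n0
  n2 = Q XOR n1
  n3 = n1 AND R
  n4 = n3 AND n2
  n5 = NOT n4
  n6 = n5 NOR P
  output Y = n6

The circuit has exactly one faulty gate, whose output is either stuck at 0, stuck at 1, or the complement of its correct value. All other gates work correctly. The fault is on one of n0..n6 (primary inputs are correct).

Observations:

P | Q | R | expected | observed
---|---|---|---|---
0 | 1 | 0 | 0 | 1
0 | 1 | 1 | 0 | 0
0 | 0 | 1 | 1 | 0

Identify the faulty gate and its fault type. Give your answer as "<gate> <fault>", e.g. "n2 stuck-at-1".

n3 inverted output

Fault-free values for test 1 (P=0, Q=1, R=0): n0=1, n1=0, n2=1, n3=0, n4=0, n5=1, n6=0, giving Y=0. Observed 1.
Test 1: faults giving observed 1 are {n3 stuck-at-1, n3 inverted output, n4 stuck-at-1, n4 inverted output, n5 stuck-at-0, n5 inverted output, n6 stuck-at-1, n6 inverted output}.
Test 2 (P=0, Q=1, R=1): fault-free n0=0, n1=1, n2=0, n3=1, n4=0, n5=1, n6=0 → 0; observed 0. Eliminates n4 stuck-at-1, n4 inverted output, n5 stuck-at-0, n5 inverted output, n6 stuck-at-1, n6 inverted output.
Test 3 (P=0, Q=0, R=1): fault-free n0=0, n1=1, n2=1, n3=1, n4=1, n5=0, n6=1 → 1; observed 0. Eliminates n3 stuck-at-1.
Only n3 inverted output is consistent with every test.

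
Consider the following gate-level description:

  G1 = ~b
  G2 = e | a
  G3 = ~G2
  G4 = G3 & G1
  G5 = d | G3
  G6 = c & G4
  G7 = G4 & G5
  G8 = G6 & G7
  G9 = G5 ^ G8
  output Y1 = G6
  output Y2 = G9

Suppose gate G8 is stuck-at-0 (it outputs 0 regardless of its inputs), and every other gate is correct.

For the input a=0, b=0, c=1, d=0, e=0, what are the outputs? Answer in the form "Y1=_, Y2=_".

Propagate with G8 forced: G1=1, G2=0, G3=1, G4=1, G5=1, G6=1, G7=1, G8=0 [stuck-at-0], G9=1.
So the outputs are Y1=1, Y2=1. (Without the fault they would be Y1=1, Y2=0.)

Y1=1, Y2=1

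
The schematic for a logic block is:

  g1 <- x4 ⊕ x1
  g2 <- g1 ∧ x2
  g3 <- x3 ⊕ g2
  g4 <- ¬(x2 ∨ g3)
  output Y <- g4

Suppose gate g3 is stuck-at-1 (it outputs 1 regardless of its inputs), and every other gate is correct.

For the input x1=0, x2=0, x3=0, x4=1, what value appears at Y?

Propagate with g3 forced: g1=1, g2=0, g3=1 [stuck-at-1], g4=0.
So Y = 0. (Without the fault it would be 1.)

0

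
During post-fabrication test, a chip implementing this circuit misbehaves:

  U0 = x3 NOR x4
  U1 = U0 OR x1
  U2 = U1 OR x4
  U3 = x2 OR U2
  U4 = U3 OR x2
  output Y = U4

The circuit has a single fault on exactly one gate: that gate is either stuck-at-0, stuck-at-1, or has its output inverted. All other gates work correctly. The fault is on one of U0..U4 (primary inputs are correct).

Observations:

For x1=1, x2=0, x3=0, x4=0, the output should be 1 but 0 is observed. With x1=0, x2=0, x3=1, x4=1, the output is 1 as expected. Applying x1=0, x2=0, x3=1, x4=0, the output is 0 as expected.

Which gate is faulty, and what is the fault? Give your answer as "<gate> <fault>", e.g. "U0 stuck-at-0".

U1 stuck-at-0

Fault-free values for test 1 (x1=1, x2=0, x3=0, x4=0): U0=1, U1=1, U2=1, U3=1, U4=1, giving Y=1. Observed 0.
Test 1: faults giving observed 0 are {U1 stuck-at-0, U1 inverted output, U2 stuck-at-0, U2 inverted output, U3 stuck-at-0, U3 inverted output, U4 stuck-at-0, U4 inverted output}.
Test 2 (x1=0, x2=0, x3=1, x4=1): fault-free U0=0, U1=0, U2=1, U3=1, U4=1 → 1; observed 1. Eliminates U2 stuck-at-0, U2 inverted output, U3 stuck-at-0, U3 inverted output, U4 stuck-at-0, U4 inverted output.
Test 3 (x1=0, x2=0, x3=1, x4=0): fault-free U0=0, U1=0, U2=0, U3=0, U4=0 → 0; observed 0. Eliminates U1 inverted output.
Only U1 stuck-at-0 is consistent with every test.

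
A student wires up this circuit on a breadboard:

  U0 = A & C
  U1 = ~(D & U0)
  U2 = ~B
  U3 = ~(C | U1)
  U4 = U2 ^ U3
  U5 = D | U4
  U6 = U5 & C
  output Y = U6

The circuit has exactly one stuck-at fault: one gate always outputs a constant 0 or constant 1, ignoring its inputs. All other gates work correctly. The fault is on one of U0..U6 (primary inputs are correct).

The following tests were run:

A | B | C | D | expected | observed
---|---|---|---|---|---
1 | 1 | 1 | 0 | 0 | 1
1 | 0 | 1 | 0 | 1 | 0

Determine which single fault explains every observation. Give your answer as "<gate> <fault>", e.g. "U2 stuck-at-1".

U3 stuck-at-1

Fault-free values for test 1 (A=1, B=1, C=1, D=0): U0=1, U1=1, U2=0, U3=0, U4=0, U5=0, U6=0, giving Y=0. Observed 1.
Test 1: faults giving observed 1 are {U2 stuck-at-1, U3 stuck-at-1, U4 stuck-at-1, U5 stuck-at-1, U6 stuck-at-1}.
Test 2 (A=1, B=0, C=1, D=0): fault-free U0=1, U1=1, U2=1, U3=0, U4=1, U5=1, U6=1 → 1; observed 0. Eliminates U2 stuck-at-1, U4 stuck-at-1, U5 stuck-at-1, U6 stuck-at-1.
Only U3 stuck-at-1 is consistent with every test.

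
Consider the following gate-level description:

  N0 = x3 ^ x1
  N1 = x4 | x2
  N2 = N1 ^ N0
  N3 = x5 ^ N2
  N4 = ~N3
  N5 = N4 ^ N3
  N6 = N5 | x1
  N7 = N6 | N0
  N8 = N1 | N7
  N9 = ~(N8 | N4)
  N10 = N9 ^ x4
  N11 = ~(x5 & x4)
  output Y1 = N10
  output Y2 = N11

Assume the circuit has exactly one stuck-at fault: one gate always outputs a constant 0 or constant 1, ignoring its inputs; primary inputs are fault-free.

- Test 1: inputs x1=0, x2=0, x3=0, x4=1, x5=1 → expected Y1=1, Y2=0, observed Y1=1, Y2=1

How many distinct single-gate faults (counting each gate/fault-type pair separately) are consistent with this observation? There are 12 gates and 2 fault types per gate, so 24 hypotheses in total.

1

Fault-free: N0=0, N1=1, N2=1, N3=0, N4=1, N5=1, N6=1, N7=1, N8=1, N9=0, N10=1, N11=0 → Y1=1, Y2=0. Observed Y1=1, Y2=1.
  N0: none of the 2 fault types match ✗
  N1: none of the 2 fault types match ✗
  N2: none of the 2 fault types match ✗
  N3: none of the 2 fault types match ✗
  N4: none of the 2 fault types match ✗
  N5: none of the 2 fault types match ✗
  N6: none of the 2 fault types match ✗
  N7: none of the 2 fault types match ✗
  N8: none of the 2 fault types match ✗
  N9: none of the 2 fault types match ✗
  N10: none of the 2 fault types match ✗
  N11: stuck-at-1 ✓; others ✗
Consistent faults: {N11 stuck-at-1} — 1 in all.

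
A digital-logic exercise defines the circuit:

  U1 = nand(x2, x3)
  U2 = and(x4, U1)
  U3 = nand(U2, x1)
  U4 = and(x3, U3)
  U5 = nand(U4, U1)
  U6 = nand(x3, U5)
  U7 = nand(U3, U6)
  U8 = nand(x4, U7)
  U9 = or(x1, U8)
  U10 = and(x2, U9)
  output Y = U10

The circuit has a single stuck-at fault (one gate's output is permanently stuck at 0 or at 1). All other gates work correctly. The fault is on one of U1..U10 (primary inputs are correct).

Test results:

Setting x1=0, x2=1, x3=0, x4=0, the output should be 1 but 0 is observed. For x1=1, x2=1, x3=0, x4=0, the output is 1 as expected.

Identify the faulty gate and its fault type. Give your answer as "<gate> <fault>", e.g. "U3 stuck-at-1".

U8 stuck-at-0

Fault-free values for test 1 (x1=0, x2=1, x3=0, x4=0): U1=1, U2=0, U3=1, U4=0, U5=1, U6=1, U7=0, U8=1, U9=1, U10=1, giving Y=1. Observed 0.
Test 1: faults giving observed 0 are {U8 stuck-at-0, U9 stuck-at-0, U10 stuck-at-0}.
Test 2 (x1=1, x2=1, x3=0, x4=0): fault-free U1=1, U2=0, U3=1, U4=0, U5=1, U6=1, U7=0, U8=1, U9=1, U10=1 → 1; observed 1. Eliminates U9 stuck-at-0, U10 stuck-at-0.
Only U8 stuck-at-0 is consistent with every test.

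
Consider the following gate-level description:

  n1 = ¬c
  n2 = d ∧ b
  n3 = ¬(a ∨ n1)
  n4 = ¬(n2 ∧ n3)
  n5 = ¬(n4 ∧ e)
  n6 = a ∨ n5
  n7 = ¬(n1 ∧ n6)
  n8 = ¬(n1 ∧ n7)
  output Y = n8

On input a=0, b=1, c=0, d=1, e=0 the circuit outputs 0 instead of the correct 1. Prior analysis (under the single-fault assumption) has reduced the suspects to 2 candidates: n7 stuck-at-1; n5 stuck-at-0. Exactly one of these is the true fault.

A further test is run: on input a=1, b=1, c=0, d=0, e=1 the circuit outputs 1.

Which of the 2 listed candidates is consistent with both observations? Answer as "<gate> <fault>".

Evaluate each candidate on input a=1, b=1, c=0, d=0, e=1:
  n7 stuck-at-1: n1=1, n2=0, n3=0, n4=1, n5=0, n6=1, n7=1 [stuck-at-1], n8=0 → 0 — eliminated
  n5 stuck-at-0: n1=1, n2=0, n3=0, n4=1, n5=0 [stuck-at-0], n6=1, n7=0, n8=1 → 1 — matches
Only n5 stuck-at-0 reproduces the observed 1.

n5 stuck-at-0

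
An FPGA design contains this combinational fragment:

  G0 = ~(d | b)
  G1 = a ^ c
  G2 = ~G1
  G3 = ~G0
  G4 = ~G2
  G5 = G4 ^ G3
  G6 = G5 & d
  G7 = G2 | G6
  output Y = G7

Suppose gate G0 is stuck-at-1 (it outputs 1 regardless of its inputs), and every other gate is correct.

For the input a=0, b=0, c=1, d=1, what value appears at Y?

1

Propagate with G0 forced: G0=1 [stuck-at-1], G1=1, G2=0, G3=0, G4=1, G5=1, G6=1, G7=1.
So Y = 1. (Without the fault it would be 0.)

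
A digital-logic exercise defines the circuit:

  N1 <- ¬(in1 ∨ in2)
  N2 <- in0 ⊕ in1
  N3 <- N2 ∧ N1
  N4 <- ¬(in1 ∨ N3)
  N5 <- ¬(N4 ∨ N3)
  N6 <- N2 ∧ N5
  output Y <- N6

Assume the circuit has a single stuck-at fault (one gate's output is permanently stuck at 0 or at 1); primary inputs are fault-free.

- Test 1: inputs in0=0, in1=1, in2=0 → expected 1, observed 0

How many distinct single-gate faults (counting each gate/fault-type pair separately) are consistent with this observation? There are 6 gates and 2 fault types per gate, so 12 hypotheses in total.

Fault-free: N1=0, N2=1, N3=0, N4=0, N5=1, N6=1 → 1. Observed 0.
  N1 stuck-at-0: output 1 ✗
  N1 stuck-at-1: output 0 ✓
  N2 stuck-at-0: output 0 ✓
  N2 stuck-at-1: output 1 ✗
  N3 stuck-at-0: output 1 ✗
  N3 stuck-at-1: output 0 ✓
  N4 stuck-at-0: output 1 ✗
  N4 stuck-at-1: output 0 ✓
  N5 stuck-at-0: output 0 ✓
  N5 stuck-at-1: output 1 ✗
  N6 stuck-at-0: output 0 ✓
  N6 stuck-at-1: output 1 ✗
Consistent faults: {N1 stuck-at-1, N2 stuck-at-0, N3 stuck-at-1, N4 stuck-at-1, N5 stuck-at-0, N6 stuck-at-0} — 6 in all.

6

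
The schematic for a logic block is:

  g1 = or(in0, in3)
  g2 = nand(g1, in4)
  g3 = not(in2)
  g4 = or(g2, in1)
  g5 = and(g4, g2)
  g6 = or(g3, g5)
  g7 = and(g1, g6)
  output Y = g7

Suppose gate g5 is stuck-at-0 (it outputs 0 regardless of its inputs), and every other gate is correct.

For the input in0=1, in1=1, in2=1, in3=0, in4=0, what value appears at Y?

0

Propagate with g5 forced: g1=1, g2=1, g3=0, g4=1, g5=0 [stuck-at-0], g6=0, g7=0.
So Y = 0. (Without the fault it would be 1.)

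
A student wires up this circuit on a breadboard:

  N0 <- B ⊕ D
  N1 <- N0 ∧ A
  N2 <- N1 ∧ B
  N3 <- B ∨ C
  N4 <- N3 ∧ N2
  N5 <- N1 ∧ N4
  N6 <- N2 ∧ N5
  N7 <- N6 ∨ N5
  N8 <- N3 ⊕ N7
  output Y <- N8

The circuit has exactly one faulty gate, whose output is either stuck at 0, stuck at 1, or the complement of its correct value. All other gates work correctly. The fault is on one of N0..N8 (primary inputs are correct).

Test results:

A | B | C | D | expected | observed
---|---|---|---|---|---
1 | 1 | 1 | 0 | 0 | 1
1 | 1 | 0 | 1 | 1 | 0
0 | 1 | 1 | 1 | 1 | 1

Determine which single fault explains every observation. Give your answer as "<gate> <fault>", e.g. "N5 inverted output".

Fault-free values for test 1 (A=1, B=1, C=1, D=0): N0=1, N1=1, N2=1, N3=1, N4=1, N5=1, N6=1, N7=1, N8=0, giving Y=0. Observed 1.
Test 1: faults giving observed 1 are {N0 stuck-at-0, N0 inverted output, N1 stuck-at-0, N1 inverted output, N2 stuck-at-0, N2 inverted output, N4 stuck-at-0, N4 inverted output, N5 stuck-at-0, N5 inverted output, N7 stuck-at-0, N7 inverted output, N8 stuck-at-1, N8 inverted output}.
Test 2 (A=1, B=1, C=0, D=1): fault-free N0=0, N1=0, N2=0, N3=1, N4=0, N5=0, N6=0, N7=0, N8=1 → 1; observed 0. Eliminates N0 stuck-at-0, N1 stuck-at-0, N2 stuck-at-0, N2 inverted output, N4 stuck-at-0, N4 inverted output, N5 stuck-at-0, N7 stuck-at-0, N8 stuck-at-1.
Test 3 (A=0, B=1, C=1, D=1): fault-free N0=0, N1=0, N2=0, N3=1, N4=0, N5=0, N6=0, N7=0, N8=1 → 1; observed 1. Eliminates N1 inverted output, N5 inverted output, N7 inverted output, N8 inverted output.
Only N0 inverted output is consistent with every test.

N0 inverted output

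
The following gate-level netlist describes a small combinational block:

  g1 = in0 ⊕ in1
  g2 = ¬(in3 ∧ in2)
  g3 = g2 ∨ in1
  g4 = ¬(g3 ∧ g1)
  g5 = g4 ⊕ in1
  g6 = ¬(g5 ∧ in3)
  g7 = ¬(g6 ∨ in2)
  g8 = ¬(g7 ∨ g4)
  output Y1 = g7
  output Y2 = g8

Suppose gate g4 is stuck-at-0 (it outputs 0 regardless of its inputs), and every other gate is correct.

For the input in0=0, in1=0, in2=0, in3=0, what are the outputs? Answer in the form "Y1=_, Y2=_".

Propagate with g4 forced: g1=0, g2=1, g3=1, g4=0 [stuck-at-0], g5=0, g6=1, g7=0, g8=1.
So the outputs are Y1=0, Y2=1. (Without the fault they would be Y1=0, Y2=0.)

Y1=0, Y2=1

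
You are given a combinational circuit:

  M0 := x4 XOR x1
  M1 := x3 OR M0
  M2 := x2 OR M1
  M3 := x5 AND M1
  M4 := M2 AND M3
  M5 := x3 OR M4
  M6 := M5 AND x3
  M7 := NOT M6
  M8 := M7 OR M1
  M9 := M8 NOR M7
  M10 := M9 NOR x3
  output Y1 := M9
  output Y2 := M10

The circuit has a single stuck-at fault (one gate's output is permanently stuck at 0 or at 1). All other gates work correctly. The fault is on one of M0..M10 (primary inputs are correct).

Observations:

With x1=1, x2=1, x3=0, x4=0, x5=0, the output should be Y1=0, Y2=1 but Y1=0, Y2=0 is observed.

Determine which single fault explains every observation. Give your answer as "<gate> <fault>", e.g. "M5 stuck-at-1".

M10 stuck-at-0

Fault-free values for test 1 (x1=1, x2=1, x3=0, x4=0, x5=0): M0=1, M1=1, M2=1, M3=0, M4=0, M5=0, M6=0, M7=1, M8=1, M9=0, M10=1, giving Y1=0, Y2=1. Observed Y1=0, Y2=0.
Test 1: faults giving observed Y1=0, Y2=0 are {M10 stuck-at-0}.
Only M10 stuck-at-0 is consistent with every test.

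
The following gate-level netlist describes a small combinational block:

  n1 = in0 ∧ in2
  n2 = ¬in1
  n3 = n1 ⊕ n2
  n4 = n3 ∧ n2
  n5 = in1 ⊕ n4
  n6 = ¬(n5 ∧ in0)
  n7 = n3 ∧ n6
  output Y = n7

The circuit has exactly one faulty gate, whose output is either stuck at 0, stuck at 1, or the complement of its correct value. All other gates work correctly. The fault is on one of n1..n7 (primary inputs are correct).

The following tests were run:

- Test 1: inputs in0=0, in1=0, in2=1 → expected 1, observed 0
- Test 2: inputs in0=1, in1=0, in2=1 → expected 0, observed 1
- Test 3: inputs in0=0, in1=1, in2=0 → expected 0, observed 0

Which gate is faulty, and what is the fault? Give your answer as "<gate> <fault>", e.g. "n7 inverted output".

n2 stuck-at-0

Fault-free values for test 1 (in0=0, in1=0, in2=1): n1=0, n2=1, n3=1, n4=1, n5=1, n6=1, n7=1, giving Y=1. Observed 0.
Test 1: faults giving observed 0 are {n1 stuck-at-1, n1 inverted output, n2 stuck-at-0, n2 inverted output, n3 stuck-at-0, n3 inverted output, n6 stuck-at-0, n6 inverted output, n7 stuck-at-0, n7 inverted output}.
Test 2 (in0=1, in1=0, in2=1): fault-free n1=1, n2=1, n3=0, n4=0, n5=0, n6=1, n7=0 → 0; observed 1. Eliminates n1 stuck-at-1, n1 inverted output, n3 stuck-at-0, n3 inverted output, n6 stuck-at-0, n6 inverted output, n7 stuck-at-0.
Test 3 (in0=0, in1=1, in2=0): fault-free n1=0, n2=0, n3=0, n4=0, n5=1, n6=1, n7=0 → 0; observed 0. Eliminates n2 inverted output, n7 inverted output.
Only n2 stuck-at-0 is consistent with every test.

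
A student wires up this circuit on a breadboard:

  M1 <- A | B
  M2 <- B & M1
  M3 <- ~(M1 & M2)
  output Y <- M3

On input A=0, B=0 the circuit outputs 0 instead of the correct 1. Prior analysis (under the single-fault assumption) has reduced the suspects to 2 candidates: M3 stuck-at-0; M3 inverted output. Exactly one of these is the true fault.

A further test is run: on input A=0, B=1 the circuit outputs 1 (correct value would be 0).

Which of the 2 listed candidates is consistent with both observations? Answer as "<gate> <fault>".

Evaluate each candidate on input A=0, B=1:
  M3 stuck-at-0: M1=1, M2=1, M3=0 [stuck-at-0] → 0 — eliminated
  M3 inverted output: M1=1, M2=1, M3=1 [inverted output] → 1 — matches
Only M3 inverted output reproduces the observed 1.

M3 inverted output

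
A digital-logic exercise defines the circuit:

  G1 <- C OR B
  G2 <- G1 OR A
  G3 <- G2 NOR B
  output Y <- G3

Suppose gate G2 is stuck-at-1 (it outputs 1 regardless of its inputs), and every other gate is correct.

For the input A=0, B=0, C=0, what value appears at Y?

Propagate with G2 forced: G1=0, G2=1 [stuck-at-1], G3=0.
So Y = 0. (Without the fault it would be 1.)

0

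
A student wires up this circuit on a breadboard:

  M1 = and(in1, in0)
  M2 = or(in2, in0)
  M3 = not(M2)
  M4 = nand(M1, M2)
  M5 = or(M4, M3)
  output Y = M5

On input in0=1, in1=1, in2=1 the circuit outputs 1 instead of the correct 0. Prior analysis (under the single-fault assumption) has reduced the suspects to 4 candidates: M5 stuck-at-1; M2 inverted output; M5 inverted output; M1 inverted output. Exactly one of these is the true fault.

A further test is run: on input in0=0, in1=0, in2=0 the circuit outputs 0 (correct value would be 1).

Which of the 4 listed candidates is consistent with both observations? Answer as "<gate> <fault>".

M5 inverted output

Evaluate each candidate on input in0=0, in1=0, in2=0:
  M5 stuck-at-1: M1=0, M2=0, M3=1, M4=1, M5=1 [stuck-at-1] → 1 — eliminated
  M2 inverted output: M1=0, M2=1 [inverted output], M3=0, M4=1, M5=1 → 1 — eliminated
  M5 inverted output: M1=0, M2=0, M3=1, M4=1, M5=0 [inverted output] → 0 — matches
  M1 inverted output: M1=1 [inverted output], M2=0, M3=1, M4=1, M5=1 → 1 — eliminated
Only M5 inverted output reproduces the observed 0.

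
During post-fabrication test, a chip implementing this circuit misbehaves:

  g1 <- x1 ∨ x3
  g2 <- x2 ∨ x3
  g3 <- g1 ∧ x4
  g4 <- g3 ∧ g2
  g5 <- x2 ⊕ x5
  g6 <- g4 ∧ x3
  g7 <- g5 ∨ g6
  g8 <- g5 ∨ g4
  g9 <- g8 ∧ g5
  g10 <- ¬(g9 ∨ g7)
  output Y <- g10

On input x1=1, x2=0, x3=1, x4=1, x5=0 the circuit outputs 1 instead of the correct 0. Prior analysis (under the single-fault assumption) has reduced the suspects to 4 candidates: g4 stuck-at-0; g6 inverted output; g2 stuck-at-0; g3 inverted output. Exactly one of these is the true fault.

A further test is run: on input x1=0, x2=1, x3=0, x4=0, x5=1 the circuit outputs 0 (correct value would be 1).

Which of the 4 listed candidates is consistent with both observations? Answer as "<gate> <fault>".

Evaluate each candidate on input x1=0, x2=1, x3=0, x4=0, x5=1:
  g4 stuck-at-0: g1=0, g2=1, g3=0, g4=0 [stuck-at-0], g5=0, g6=0, g7=0, g8=0, g9=0, g10=1 → 1 — eliminated
  g6 inverted output: g1=0, g2=1, g3=0, g4=0, g5=0, g6=1 [inverted output], g7=1, g8=0, g9=0, g10=0 → 0 — matches
  g2 stuck-at-0: g1=0, g2=0 [stuck-at-0], g3=0, g4=0, g5=0, g6=0, g7=0, g8=0, g9=0, g10=1 → 1 — eliminated
  g3 inverted output: g1=0, g2=1, g3=1 [inverted output], g4=1, g5=0, g6=0, g7=0, g8=1, g9=0, g10=1 → 1 — eliminated
Only g6 inverted output reproduces the observed 0.

g6 inverted output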